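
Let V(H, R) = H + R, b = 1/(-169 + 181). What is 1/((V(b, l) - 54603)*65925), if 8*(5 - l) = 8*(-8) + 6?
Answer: -1/3598889700 ≈ -2.7786e-10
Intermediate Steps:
l = 49/4 (l = 5 - (8*(-8) + 6)/8 = 5 - (-64 + 6)/8 = 5 - ⅛*(-58) = 5 + 29/4 = 49/4 ≈ 12.250)
b = 1/12 ≈ 0.083333
1/((V(b, l) - 54603)*65925) = 1/(((1/12 + 49/4) - 54603)*65925) = (1/65925)/(37/3 - 54603) = (1/65925)/(-163772/3) = -3/163772*1/65925 = -1/3598889700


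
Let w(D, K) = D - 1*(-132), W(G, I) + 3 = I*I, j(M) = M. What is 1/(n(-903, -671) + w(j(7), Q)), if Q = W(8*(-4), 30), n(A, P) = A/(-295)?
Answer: 295/41908 ≈ 0.0070392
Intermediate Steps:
n(A, P) = -A/295 (n(A, P) = A*(-1/295) = -A/295)
W(G, I) = -3 + I**2 (W(G, I) = -3 + I*I = -3 + I**2)
Q = 897 (Q = -3 + 30**2 = -3 + 900 = 897)
w(D, K) = 132 + D (w(D, K) = D + 132 = 132 + D)
1/(n(-903, -671) + w(j(7), Q)) = 1/(-1/295*(-903) + (132 + 7)) = 1/(903/295 + 139) = 1/(41908/295) = 295/41908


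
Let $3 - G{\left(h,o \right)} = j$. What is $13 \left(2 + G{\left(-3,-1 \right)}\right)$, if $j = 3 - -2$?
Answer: $0$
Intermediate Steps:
$j = 5$ ($j = 3 + 2 = 5$)
$G{\left(h,o \right)} = -2$ ($G{\left(h,o \right)} = 3 - 5 = -2$)
$13 \left(2 + G{\left(-3,-1 \right)}\right) = 13 \left(2 - 2\right) = 13 \cdot 0 = 0$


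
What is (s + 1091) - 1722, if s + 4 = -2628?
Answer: -3263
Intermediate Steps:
s = -2632 (s = -4 - 2628 = -2632)
(s + 1091) - 1722 = (-2632 + 1091) - 1722 = -1541 - 1722 = -3263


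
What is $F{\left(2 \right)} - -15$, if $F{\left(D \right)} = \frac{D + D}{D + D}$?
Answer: $16$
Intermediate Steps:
$F{\left(D \right)} = 1$ ($F{\left(D \right)} = \frac{2 D}{2 D} = 2 D \frac{1}{2 D} = 1$)
$F{\left(2 \right)} - -15 = 1 - -15 = 1 + 15 = 16$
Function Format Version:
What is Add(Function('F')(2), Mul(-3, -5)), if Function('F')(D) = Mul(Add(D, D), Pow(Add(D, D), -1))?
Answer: 16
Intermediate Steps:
Function('F')(D) = 1 (Function('F')(D) = Mul(Mul(2, D), Pow(Mul(2, D), -1)) = Mul(Mul(2, D), Mul(Rational(1, 2), Pow(D, -1))) = 1)
Add(Function('F')(2), Mul(-3, -5)) = Add(1, Mul(-3, -5)) = Add(1, 15) = 16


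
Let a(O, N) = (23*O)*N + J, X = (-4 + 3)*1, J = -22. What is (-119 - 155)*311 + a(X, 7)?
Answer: -85397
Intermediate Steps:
X = -1 (X = -1*1 = -1)
a(O, N) = -22 + 23*N*O (a(O, N) = (23*O)*N - 22 = 23*N*O - 22 = -22 + 23*N*O)
(-119 - 155)*311 + a(X, 7) = (-119 - 155)*311 + (-22 + 23*7*(-1)) = -274*311 + (-22 - 161) = -85214 - 183 = -85397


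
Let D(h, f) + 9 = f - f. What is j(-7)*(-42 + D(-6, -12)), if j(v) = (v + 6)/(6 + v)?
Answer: -51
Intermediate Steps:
D(h, f) = -9 (D(h, f) = -9 + (f - f) = -9 + 0 = -9)
j(v) = 1 (j(v) = (6 + v)/(6 + v) = 1)
j(-7)*(-42 + D(-6, -12)) = 1*(-42 - 9) = 1*(-51) = -51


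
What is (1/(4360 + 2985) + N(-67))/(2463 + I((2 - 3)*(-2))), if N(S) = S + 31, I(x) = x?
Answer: -264419/18105425 ≈ -0.014604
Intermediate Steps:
N(S) = 31 + S
(1/(4360 + 2985) + N(-67))/(2463 + I((2 - 3)*(-2))) = (1/(4360 + 2985) + (31 - 67))/(2463 + (2 - 3)*(-2)) = (1/7345 - 36)/(2463 - 1*(-2)) = (1/7345 - 36)/(2463 + 2) = -264419/7345/2465 = -264419/7345*1/2465 = -264419/18105425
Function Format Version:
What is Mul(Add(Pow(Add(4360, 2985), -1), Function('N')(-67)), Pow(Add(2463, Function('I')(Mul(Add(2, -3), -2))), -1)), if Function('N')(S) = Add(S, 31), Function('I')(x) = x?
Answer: Rational(-264419, 18105425) ≈ -0.014604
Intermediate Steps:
Function('N')(S) = Add(31, S)
Mul(Add(Pow(Add(4360, 2985), -1), Function('N')(-67)), Pow(Add(2463, Function('I')(Mul(Add(2, -3), -2))), -1)) = Mul(Add(Pow(Add(4360, 2985), -1), Add(31, -67)), Pow(Add(2463, Mul(Add(2, -3), -2)), -1)) = Mul(Add(Pow(7345, -1), -36), Pow(Add(2463, Mul(-1, -2)), -1)) = Mul(Add(Rational(1, 7345), -36), Pow(Add(2463, 2), -1)) = Mul(Rational(-264419, 7345), Pow(2465, -1)) = Mul(Rational(-264419, 7345), Rational(1, 2465)) = Rational(-264419, 18105425)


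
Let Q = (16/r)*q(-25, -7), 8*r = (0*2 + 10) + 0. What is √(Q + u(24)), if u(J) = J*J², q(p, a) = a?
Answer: 8*√5365/5 ≈ 117.19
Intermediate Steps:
r = 5/4 (r = ((0*2 + 10) + 0)/8 = ((0 + 10) + 0)/8 = (10 + 0)/8 = (⅛)*10 = 5/4 ≈ 1.2500)
u(J) = J³
Q = -448/5 (Q = (16/(5/4))*(-7) = (16*(⅘))*(-7) = (64/5)*(-7) = -448/5 ≈ -89.600)
√(Q + u(24)) = √(-448/5 + 24³) = √(-448/5 + 13824) = √(68672/5) = 8*√5365/5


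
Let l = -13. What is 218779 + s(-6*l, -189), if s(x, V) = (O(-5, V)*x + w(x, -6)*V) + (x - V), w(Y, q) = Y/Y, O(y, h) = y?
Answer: 218467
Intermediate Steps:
w(Y, q) = 1
s(x, V) = -4*x (s(x, V) = (-5*x + 1*V) + (x - V) = (-5*x + V) + (x - V) = (V - 5*x) + (x - V) = -4*x)
218779 + s(-6*l, -189) = 218779 - (-24)*(-13) = 218779 - 4*78 = 218779 - 312 = 218467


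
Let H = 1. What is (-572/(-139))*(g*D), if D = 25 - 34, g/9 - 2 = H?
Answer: -138996/139 ≈ -999.97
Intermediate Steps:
g = 27 (g = 18 + 9*1 = 18 + 9 = 27)
D = -9
(-572/(-139))*(g*D) = (-572/(-139))*(27*(-9)) = -572*(-1/139)*(-243) = (572/139)*(-243) = -138996/139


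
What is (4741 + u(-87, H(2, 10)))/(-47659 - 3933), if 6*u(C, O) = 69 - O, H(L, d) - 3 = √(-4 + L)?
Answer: -594/6449 + I*√2/309552 ≈ -0.092107 + 4.5686e-6*I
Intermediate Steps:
H(L, d) = 3 + √(-4 + L)
u(C, O) = 23/2 - O/6 (u(C, O) = (69 - O)/6 = 23/2 - O/6)
(4741 + u(-87, H(2, 10)))/(-47659 - 3933) = (4741 + (23/2 - (3 + √(-4 + 2))/6))/(-47659 - 3933) = (4741 + (23/2 - (3 + √(-2))/6))/(-51592) = (4741 + (23/2 - (3 + I*√2)/6))*(-1/51592) = (4741 + (23/2 + (-½ - I*√2/6)))*(-1/51592) = (4741 + (11 - I*√2/6))*(-1/51592) = (4752 - I*√2/6)*(-1/51592) = -594/6449 + I*√2/309552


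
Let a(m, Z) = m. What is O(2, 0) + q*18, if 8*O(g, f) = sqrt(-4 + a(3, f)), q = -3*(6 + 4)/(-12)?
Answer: 45 + I/8 ≈ 45.0 + 0.125*I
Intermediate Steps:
q = 5/2 (q = -3*10*(-1/12) = -30*(-1/12) = 5/2 ≈ 2.5000)
O(g, f) = I/8 (O(g, f) = sqrt(-4 + 3)/8 = sqrt(-1)/8 = I/8)
O(2, 0) + q*18 = I/8 + (5/2)*18 = I/8 + 45 = 45 + I/8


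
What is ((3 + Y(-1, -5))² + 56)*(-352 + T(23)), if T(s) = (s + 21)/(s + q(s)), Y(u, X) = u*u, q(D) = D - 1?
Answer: -126368/5 ≈ -25274.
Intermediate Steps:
q(D) = -1 + D
Y(u, X) = u²
T(s) = (21 + s)/(-1 + 2*s) (T(s) = (s + 21)/(s + (-1 + s)) = (21 + s)/(-1 + 2*s))
((3 + Y(-1, -5))² + 56)*(-352 + T(23)) = ((3 + (-1)²)² + 56)*(-352 + (21 + 23)/(-1 + 2*23)) = ((3 + 1)² + 56)*(-352 + 44/(-1 + 46)) = (4² + 56)*(-352 + 44/45) = (16 + 56)*(-352 + (1/45)*44) = 72*(-352 + 44/45) = 72*(-15796/45) = -126368/5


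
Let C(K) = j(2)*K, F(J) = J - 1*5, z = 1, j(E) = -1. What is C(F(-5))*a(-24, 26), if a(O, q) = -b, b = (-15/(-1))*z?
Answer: -150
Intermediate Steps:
b = 15 (b = -15/(-1)*1 = -15*(-1)*1 = 15*1 = 15)
F(J) = -5 + J (F(J) = J - 5 = -5 + J)
a(O, q) = -15 (a(O, q) = -1*15 = -15)
C(K) = -K
C(F(-5))*a(-24, 26) = -(-5 - 5)*(-15) = -1*(-10)*(-15) = 10*(-15) = -150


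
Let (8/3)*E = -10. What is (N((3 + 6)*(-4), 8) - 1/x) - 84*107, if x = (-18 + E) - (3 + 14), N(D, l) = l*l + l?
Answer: -1381976/155 ≈ -8916.0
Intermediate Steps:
E = -15/4 (E = (3/8)*(-10) = -15/4 ≈ -3.7500)
N(D, l) = l + l**2 (N(D, l) = l**2 + l = l + l**2)
x = -155/4 (x = (-18 - 15/4) - (3 + 14) = -87/4 - 1*17 = -87/4 - 17 = -155/4 ≈ -38.750)
(N((3 + 6)*(-4), 8) - 1/x) - 84*107 = (8*(1 + 8) - 1/(-155/4)) - 84*107 = (8*9 - 1*(-4/155)) - 8988 = (72 + 4/155) - 8988 = 11164/155 - 8988 = -1381976/155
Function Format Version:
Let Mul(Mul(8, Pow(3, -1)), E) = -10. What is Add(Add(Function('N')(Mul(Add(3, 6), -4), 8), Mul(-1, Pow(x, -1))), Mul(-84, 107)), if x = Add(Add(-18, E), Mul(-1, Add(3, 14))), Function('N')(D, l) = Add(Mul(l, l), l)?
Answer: Rational(-1381976, 155) ≈ -8916.0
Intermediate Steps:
E = Rational(-15, 4) (E = Mul(Rational(3, 8), -10) = Rational(-15, 4) ≈ -3.7500)
Function('N')(D, l) = Add(l, Pow(l, 2)) (Function('N')(D, l) = Add(Pow(l, 2), l) = Add(l, Pow(l, 2)))
x = Rational(-155, 4) (x = Add(Add(-18, Rational(-15, 4)), Mul(-1, Add(3, 14))) = Add(Rational(-87, 4), Mul(-1, 17)) = Add(Rational(-87, 4), -17) = Rational(-155, 4) ≈ -38.750)
Add(Add(Function('N')(Mul(Add(3, 6), -4), 8), Mul(-1, Pow(x, -1))), Mul(-84, 107)) = Add(Add(Mul(8, Add(1, 8)), Mul(-1, Pow(Rational(-155, 4), -1))), Mul(-84, 107)) = Add(Add(Mul(8, 9), Mul(-1, Rational(-4, 155))), -8988) = Add(Add(72, Rational(4, 155)), -8988) = Add(Rational(11164, 155), -8988) = Rational(-1381976, 155)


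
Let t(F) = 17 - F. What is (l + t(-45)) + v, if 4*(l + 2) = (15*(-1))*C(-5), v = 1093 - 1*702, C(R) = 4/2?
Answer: 887/2 ≈ 443.50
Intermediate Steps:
C(R) = 2 (C(R) = 4*(½) = 2)
v = 391 (v = 1093 - 702 = 391)
l = -19/2 (l = -2 + ((15*(-1))*2)/4 = -2 + (-15*2)/4 = -2 + (¼)*(-30) = -2 - 15/2 = -19/2 ≈ -9.5000)
(l + t(-45)) + v = (-19/2 + (17 - 1*(-45))) + 391 = (-19/2 + (17 + 45)) + 391 = (-19/2 + 62) + 391 = 105/2 + 391 = 887/2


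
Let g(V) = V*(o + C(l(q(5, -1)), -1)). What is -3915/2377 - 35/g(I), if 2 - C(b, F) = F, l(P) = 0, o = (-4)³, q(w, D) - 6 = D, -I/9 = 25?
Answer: -10763314/6524865 ≈ -1.6496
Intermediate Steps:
I = -225 (I = -9*25 = -225)
q(w, D) = 6 + D
o = -64
C(b, F) = 2 - F
g(V) = -61*V (g(V) = V*(-64 + (2 - 1*(-1))) = V*(-64 + (2 + 1)) = V*(-64 + 3) = V*(-61) = -61*V)
-3915/2377 - 35/g(I) = -3915/2377 - 35/((-61*(-225))) = -3915*1/2377 - 35/13725 = -3915/2377 - 35*1/13725 = -3915/2377 - 7/2745 = -10763314/6524865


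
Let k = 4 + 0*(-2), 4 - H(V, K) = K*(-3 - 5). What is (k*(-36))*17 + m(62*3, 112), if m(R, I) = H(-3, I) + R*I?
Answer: 19284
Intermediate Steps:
H(V, K) = 4 + 8*K (H(V, K) = 4 - K*(-3 - 5) = 4 - K*(-8) = 4 - (-8)*K = 4 + 8*K)
k = 4 (k = 4 + 0 = 4)
m(R, I) = 4 + 8*I + I*R (m(R, I) = (4 + 8*I) + R*I = (4 + 8*I) + I*R = 4 + 8*I + I*R)
(k*(-36))*17 + m(62*3, 112) = (4*(-36))*17 + (4 + 8*112 + 112*(62*3)) = -144*17 + (4 + 896 + 112*186) = -2448 + (4 + 896 + 20832) = -2448 + 21732 = 19284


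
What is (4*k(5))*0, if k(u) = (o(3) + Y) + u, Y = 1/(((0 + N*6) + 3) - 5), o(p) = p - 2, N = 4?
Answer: 0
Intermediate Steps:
o(p) = -2 + p
Y = 1/22 (Y = 1/(((0 + 4*6) + 3) - 5) = 1/(((0 + 24) + 3) - 5) = 1/((24 + 3) - 5) = 1/(27 - 5) = 1/22 ≈ 0.045455)
k(u) = 23/22 + u (k(u) = ((-2 + 3) + 1/22) + u = (1 + 1/22) + u = 23/22 + u)
(4*k(5))*0 = (4*(23/22 + 5))*0 = (4*(133/22))*0 = (266/11)*0 = 0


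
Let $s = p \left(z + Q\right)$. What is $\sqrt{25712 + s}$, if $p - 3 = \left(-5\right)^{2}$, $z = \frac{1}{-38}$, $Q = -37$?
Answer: $\frac{\sqrt{8907770}}{19} \approx 157.08$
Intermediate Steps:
$z = - \frac{1}{38} \approx -0.026316$
$p = 28$ ($p = 3 + \left(-5\right)^{2} = 3 + 25 = 28$)
$s = - \frac{19698}{19}$ ($s = 28 \left(- \frac{1}{38} - 37\right) = 28 \left(- \frac{1407}{38}\right) = - \frac{19698}{19} \approx -1036.7$)
$\sqrt{25712 + s} = \sqrt{25712 - \frac{19698}{19}} = \sqrt{\frac{468830}{19}} = \frac{\sqrt{8907770}}{19}$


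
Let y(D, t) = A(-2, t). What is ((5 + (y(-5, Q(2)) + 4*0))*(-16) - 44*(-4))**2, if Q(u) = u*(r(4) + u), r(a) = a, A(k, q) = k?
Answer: 16384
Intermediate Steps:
Q(u) = u*(4 + u)
y(D, t) = -2
((5 + (y(-5, Q(2)) + 4*0))*(-16) - 44*(-4))**2 = ((5 + (-2 + 4*0))*(-16) - 44*(-4))**2 = ((5 + (-2 + 0))*(-16) + 176)**2 = ((5 - 2)*(-16) + 176)**2 = (3*(-16) + 176)**2 = (-48 + 176)**2 = 128**2 = 16384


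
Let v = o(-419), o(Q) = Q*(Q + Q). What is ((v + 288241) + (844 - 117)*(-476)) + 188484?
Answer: 481795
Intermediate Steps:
o(Q) = 2*Q**2 (o(Q) = Q*(2*Q) = 2*Q**2)
v = 351122 (v = 2*(-419)**2 = 2*175561 = 351122)
((v + 288241) + (844 - 117)*(-476)) + 188484 = ((351122 + 288241) + (844 - 117)*(-476)) + 188484 = (639363 + 727*(-476)) + 188484 = (639363 - 346052) + 188484 = 293311 + 188484 = 481795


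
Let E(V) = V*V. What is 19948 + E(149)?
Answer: 42149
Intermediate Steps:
E(V) = V**2
19948 + E(149) = 19948 + 149**2 = 19948 + 22201 = 42149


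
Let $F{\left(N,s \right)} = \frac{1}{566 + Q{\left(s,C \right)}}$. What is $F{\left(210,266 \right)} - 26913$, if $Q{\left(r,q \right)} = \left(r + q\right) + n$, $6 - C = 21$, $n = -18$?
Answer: $- \frac{21503486}{799} \approx -26913.0$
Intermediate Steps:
$C = -15$ ($C = 6 - 21 = -15$)
$Q{\left(r,q \right)} = -18 + q + r$ ($Q{\left(r,q \right)} = \left(r + q\right) - 18 = \left(q + r\right) - 18 = -18 + q + r$)
$F{\left(N,s \right)} = \frac{1}{533 + s}$ ($F{\left(N,s \right)} = \frac{1}{566 - \left(33 - s\right)} = \frac{1}{566 + \left(-33 + s\right)} = \frac{1}{533 + s}$)
$F{\left(210,266 \right)} - 26913 = \frac{1}{533 + 266} - 26913 = \frac{1}{799} - 26913 = - \frac{21503486}{799}$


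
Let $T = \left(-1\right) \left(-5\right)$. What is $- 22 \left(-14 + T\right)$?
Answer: $198$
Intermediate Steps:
$T = 5$
$- 22 \left(-14 + T\right) = - 22 \left(-14 + 5\right) = \left(-22\right) \left(-9\right) = 198$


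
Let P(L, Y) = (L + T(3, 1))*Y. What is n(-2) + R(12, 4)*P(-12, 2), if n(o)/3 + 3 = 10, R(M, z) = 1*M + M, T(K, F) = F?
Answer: -507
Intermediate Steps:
R(M, z) = 2*M (R(M, z) = M + M = 2*M)
n(o) = 21 (n(o) = -9 + 3*10 = -9 + 30 = 21)
P(L, Y) = Y*(1 + L) (P(L, Y) = (L + 1)*Y = (1 + L)*Y = Y*(1 + L))
n(-2) + R(12, 4)*P(-12, 2) = 21 + (2*12)*(2*(1 - 12)) = 21 + 24*(2*(-11)) = 21 + 24*(-22) = 21 - 528 = -507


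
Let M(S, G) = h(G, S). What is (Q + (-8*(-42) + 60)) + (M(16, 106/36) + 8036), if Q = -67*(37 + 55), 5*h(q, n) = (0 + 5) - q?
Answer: 204157/90 ≈ 2268.4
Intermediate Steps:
h(q, n) = 1 - q/5 (h(q, n) = ((0 + 5) - q)/5 = (5 - q)/5 = 1 - q/5)
M(S, G) = 1 - G/5
Q = -6164 (Q = -67*92 = -6164)
(Q + (-8*(-42) + 60)) + (M(16, 106/36) + 8036) = (-6164 + (-8*(-42) + 60)) + ((1 - 106/(5*36)) + 8036) = (-6164 + (336 + 60)) + ((1 - 106/(5*36)) + 8036) = (-6164 + 396) + ((1 - ⅕*53/18) + 8036) = -5768 + ((1 - 53/90) + 8036) = -5768 + (37/90 + 8036) = -5768 + 723277/90 = 204157/90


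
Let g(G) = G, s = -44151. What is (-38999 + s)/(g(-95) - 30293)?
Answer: 41575/15194 ≈ 2.7363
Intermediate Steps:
(-38999 + s)/(g(-95) - 30293) = (-38999 - 44151)/(-95 - 30293) = -83150/(-30388) = -83150*(-1/30388) = 41575/15194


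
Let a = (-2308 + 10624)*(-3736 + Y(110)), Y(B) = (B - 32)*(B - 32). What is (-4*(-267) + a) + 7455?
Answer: 19534491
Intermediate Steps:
Y(B) = (-32 + B)**2 (Y(B) = (-32 + B)*(-32 + B) = (-32 + B)**2)
a = 19525968 (a = (-2308 + 10624)*(-3736 + (-32 + 110)**2) = 8316*(-3736 + 78**2) = 8316*(-3736 + 6084) = 8316*2348 = 19525968)
(-4*(-267) + a) + 7455 = (-4*(-267) + 19525968) + 7455 = (1068 + 19525968) + 7455 = 19527036 + 7455 = 19534491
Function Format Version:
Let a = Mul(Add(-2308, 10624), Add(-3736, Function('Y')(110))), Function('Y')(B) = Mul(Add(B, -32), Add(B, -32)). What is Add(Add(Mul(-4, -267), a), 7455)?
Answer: 19534491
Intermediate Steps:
Function('Y')(B) = Pow(Add(-32, B), 2) (Function('Y')(B) = Mul(Add(-32, B), Add(-32, B)) = Pow(Add(-32, B), 2))
a = 19525968 (a = Mul(Add(-2308, 10624), Add(-3736, Pow(Add(-32, 110), 2))) = Mul(8316, Add(-3736, Pow(78, 2))) = Mul(8316, Add(-3736, 6084)) = Mul(8316, 2348) = 19525968)
Add(Add(Mul(-4, -267), a), 7455) = Add(Add(Mul(-4, -267), 19525968), 7455) = Add(Add(1068, 19525968), 7455) = Add(19527036, 7455) = 19534491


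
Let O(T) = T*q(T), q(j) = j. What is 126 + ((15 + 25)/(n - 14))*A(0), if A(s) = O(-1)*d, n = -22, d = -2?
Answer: 1154/9 ≈ 128.22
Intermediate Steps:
O(T) = T² (O(T) = T*T = T²)
A(s) = -2 (A(s) = (-1)²*(-2) = 1*(-2) = -2)
126 + ((15 + 25)/(n - 14))*A(0) = 126 + ((15 + 25)/(-22 - 14))*(-2) = 126 + (40/(-36))*(-2) = 126 + (40*(-1/36))*(-2) = 126 - 10/9*(-2) = 126 + 20/9 = 1154/9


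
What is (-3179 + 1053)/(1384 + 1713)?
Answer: -2126/3097 ≈ -0.68647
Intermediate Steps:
(-3179 + 1053)/(1384 + 1713) = -2126/3097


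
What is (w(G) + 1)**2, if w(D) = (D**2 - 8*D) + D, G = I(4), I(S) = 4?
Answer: 121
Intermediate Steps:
G = 4
w(D) = D**2 - 7*D
(w(G) + 1)**2 = (4*(-7 + 4) + 1)**2 = (4*(-3) + 1)**2 = (-12 + 1)**2 = (-11)**2 = 121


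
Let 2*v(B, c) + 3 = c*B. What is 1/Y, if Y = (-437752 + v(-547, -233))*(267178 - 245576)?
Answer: -1/8079752856 ≈ -1.2377e-10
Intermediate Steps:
v(B, c) = -3/2 + B*c/2 (v(B, c) = -3/2 + (c*B)/2 = -3/2 + (B*c)/2 = -3/2 + B*c/2)
Y = -8079752856 (Y = (-437752 + (-3/2 + (½)*(-547)*(-233)))*(267178 - 245576) = (-437752 + (-3/2 + 127451/2))*21602 = (-437752 + 63724)*21602 = -374028*21602 = -8079752856)
1/Y = 1/(-8079752856) = -1/8079752856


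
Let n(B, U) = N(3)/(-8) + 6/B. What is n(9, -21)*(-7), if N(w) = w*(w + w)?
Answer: 133/12 ≈ 11.083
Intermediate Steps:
N(w) = 2*w² (N(w) = w*(2*w) = 2*w²)
n(B, U) = -9/4 + 6/B (n(B, U) = (2*3²)/(-8) + 6/B = (2*9)*(-⅛) + 6/B = 18*(-⅛) + 6/B = -9/4 + 6/B)
n(9, -21)*(-7) = (-9/4 + 6/9)*(-7) = (-9/4 + 6*(⅑))*(-7) = (-9/4 + ⅔)*(-7) = -19/12*(-7) = 133/12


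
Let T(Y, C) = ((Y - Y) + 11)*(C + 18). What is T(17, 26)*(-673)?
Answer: -325732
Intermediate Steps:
T(Y, C) = 198 + 11*C (T(Y, C) = (0 + 11)*(18 + C) = 11*(18 + C) = 198 + 11*C)
T(17, 26)*(-673) = (198 + 11*26)*(-673) = (198 + 286)*(-673) = 484*(-673) = -325732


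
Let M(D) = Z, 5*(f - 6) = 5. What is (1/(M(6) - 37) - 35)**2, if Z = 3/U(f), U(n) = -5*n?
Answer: 2067066225/1684804 ≈ 1226.9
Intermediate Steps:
f = 7 (f = 6 + (1/5)*5 = 6 + 1 = 7)
Z = -3/35 (Z = 3/((-5*7)) = 3/(-35) = 3*(-1/35) = -3/35 ≈ -0.085714)
M(D) = -3/35
(1/(M(6) - 37) - 35)**2 = (1/(-3/35 - 37) - 35)**2 = (1/(-1298/35) - 35)**2 = (-35/1298 - 35)**2 = (-45465/1298)**2 = 2067066225/1684804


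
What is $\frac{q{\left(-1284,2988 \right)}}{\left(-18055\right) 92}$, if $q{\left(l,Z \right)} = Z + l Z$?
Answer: $\frac{958401}{415265} \approx 2.3079$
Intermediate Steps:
$q{\left(l,Z \right)} = Z + Z l$
$\frac{q{\left(-1284,2988 \right)}}{\left(-18055\right) 92} = \frac{2988 \left(1 - 1284\right)}{\left(-18055\right) 92} = \frac{2988 \left(-1283\right)}{-1661060} = \left(-3833604\right) \left(- \frac{1}{1661060}\right) = \frac{958401}{415265}$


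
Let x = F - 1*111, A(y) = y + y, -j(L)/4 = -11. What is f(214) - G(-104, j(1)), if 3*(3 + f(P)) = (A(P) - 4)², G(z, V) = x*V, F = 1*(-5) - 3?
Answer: 195475/3 ≈ 65158.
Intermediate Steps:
F = -8 (F = -5 - 3 = -8)
j(L) = 44 (j(L) = -4*(-11) = 44)
A(y) = 2*y
x = -119 (x = -8 - 1*111 = -8 - 111 = -119)
G(z, V) = -119*V
f(P) = -3 + (-4 + 2*P)²/3 (f(P) = -3 + (2*P - 4)²/3 = -3 + (-4 + 2*P)²/3)
f(214) - G(-104, j(1)) = (-3 + 4*(-2 + 214)²/3) - (-119)*44 = (-3 + (4/3)*212²) - 1*(-5236) = (-3 + (4/3)*44944) + 5236 = (-3 + 179776/3) + 5236 = 179767/3 + 5236 = 195475/3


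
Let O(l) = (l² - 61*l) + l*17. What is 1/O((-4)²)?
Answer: -1/448 ≈ -0.0022321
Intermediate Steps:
O(l) = l² - 44*l (O(l) = (l² - 61*l) + 17*l = l² - 44*l)
1/O((-4)²) = 1/((-4)²*(-44 + (-4)²)) = 1/(16*(-44 + 16)) = 1/(16*(-28)) = 1/(-448) = -1/448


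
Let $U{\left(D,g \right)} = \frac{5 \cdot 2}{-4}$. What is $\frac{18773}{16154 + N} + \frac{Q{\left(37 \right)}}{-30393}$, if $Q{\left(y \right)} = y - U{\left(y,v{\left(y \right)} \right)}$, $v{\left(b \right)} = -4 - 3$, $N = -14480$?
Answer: $\frac{31694537}{2826549} \approx 11.213$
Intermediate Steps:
$v{\left(b \right)} = -7$ ($v{\left(b \right)} = -4 - 3 = -7$)
$U{\left(D,g \right)} = - \frac{5}{2}$ ($U{\left(D,g \right)} = 10 \left(- \frac{1}{4}\right) = - \frac{5}{2}$)
$Q{\left(y \right)} = \frac{5}{2} + y$ ($Q{\left(y \right)} = y - - \frac{5}{2} = y + \frac{5}{2} = \frac{5}{2} + y$)
$\frac{18773}{16154 + N} + \frac{Q{\left(37 \right)}}{-30393} = \frac{18773}{16154 - 14480} + \frac{\frac{5}{2} + 37}{-30393} = \frac{18773}{1674} + \frac{79}{2} \left(- \frac{1}{30393}\right) = 18773 \cdot \frac{1}{1674} - \frac{79}{60786} = \frac{18773}{1674} - \frac{79}{60786} = \frac{31694537}{2826549}$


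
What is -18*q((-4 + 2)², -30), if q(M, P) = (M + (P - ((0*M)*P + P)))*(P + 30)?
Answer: 0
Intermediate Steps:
q(M, P) = M*(30 + P) (q(M, P) = (M + (P - (0*P + P)))*(30 + P) = (M + (P - (0 + P)))*(30 + P) = (M + (P - P))*(30 + P) = (M + 0)*(30 + P) = M*(30 + P))
-18*q((-4 + 2)², -30) = -18*(-4 + 2)²*(30 - 30) = -18*(-2)²*0 = -72*0 = -18*0 = 0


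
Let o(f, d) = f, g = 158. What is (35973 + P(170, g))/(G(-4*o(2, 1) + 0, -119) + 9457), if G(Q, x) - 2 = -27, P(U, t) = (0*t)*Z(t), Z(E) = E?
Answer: 3997/1048 ≈ 3.8139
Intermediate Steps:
P(U, t) = 0 (P(U, t) = (0*t)*t = 0*t = 0)
G(Q, x) = -25 (G(Q, x) = 2 - 27 = -25)
(35973 + P(170, g))/(G(-4*o(2, 1) + 0, -119) + 9457) = (35973 + 0)/(-25 + 9457) = 35973/9432 = 35973*(1/9432) = 3997/1048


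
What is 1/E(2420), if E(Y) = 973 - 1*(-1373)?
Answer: 1/2346 ≈ 0.00042626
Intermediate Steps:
E(Y) = 2346 (E(Y) = 973 + 1373 = 2346)
1/E(2420) = 1/2346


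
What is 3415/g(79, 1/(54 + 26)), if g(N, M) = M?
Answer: 273200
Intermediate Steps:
3415/g(79, 1/(54 + 26)) = 3415/(1/(54 + 26)) = 3415/(1/80) = 3415*80 = 273200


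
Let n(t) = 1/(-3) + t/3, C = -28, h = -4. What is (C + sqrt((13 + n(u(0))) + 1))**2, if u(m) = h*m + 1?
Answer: (28 - sqrt(14))**2 ≈ 588.47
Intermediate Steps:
u(m) = 1 - 4*m (u(m) = -4*m + 1 = 1 - 4*m)
n(t) = -1/3 + t/3 (n(t) = 1*(-1/3) + t*(1/3) = -1/3 + t/3)
(C + sqrt((13 + n(u(0))) + 1))**2 = (-28 + sqrt((13 + (-1/3 + (1 - 4*0)/3)) + 1))**2 = (-28 + sqrt((13 + (-1/3 + (1 + 0)/3)) + 1))**2 = (-28 + sqrt((13 + (-1/3 + (1/3)*1)) + 1))**2 = (-28 + sqrt((13 + (-1/3 + 1/3)) + 1))**2 = (-28 + sqrt((13 + 0) + 1))**2 = (-28 + sqrt(13 + 1))**2 = (-28 + sqrt(14))**2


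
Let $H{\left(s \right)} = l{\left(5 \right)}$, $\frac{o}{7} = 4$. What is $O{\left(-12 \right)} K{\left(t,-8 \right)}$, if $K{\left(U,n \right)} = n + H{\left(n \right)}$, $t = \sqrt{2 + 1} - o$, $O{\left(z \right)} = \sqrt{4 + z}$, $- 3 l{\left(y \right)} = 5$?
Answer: $- \frac{58 i \sqrt{2}}{3} \approx - 27.341 i$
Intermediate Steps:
$o = 28$ ($o = 7 \cdot 4 = 28$)
$l{\left(y \right)} = - \frac{5}{3}$ ($l{\left(y \right)} = \left(- \frac{1}{3}\right) 5 = - \frac{5}{3}$)
$H{\left(s \right)} = - \frac{5}{3}$
$t = -28 + \sqrt{3}$ ($t = \sqrt{2 + 1} - 28 = \sqrt{3} - 28 = -28 + \sqrt{3} \approx -26.268$)
$K{\left(U,n \right)} = - \frac{5}{3} + n$ ($K{\left(U,n \right)} = n - \frac{5}{3} = - \frac{5}{3} + n$)
$O{\left(-12 \right)} K{\left(t,-8 \right)} = \sqrt{4 - 12} \left(- \frac{5}{3} - 8\right) = \sqrt{-8} \left(- \frac{29}{3}\right) = 2 i \sqrt{2} \left(- \frac{29}{3}\right) = - \frac{58 i \sqrt{2}}{3}$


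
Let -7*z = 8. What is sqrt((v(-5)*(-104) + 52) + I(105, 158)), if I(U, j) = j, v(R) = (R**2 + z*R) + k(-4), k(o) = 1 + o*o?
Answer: I*sqrt(232862)/7 ≈ 68.937*I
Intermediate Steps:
k(o) = 1 + o**2
z = -8/7 (z = -1/7*8 = -8/7 ≈ -1.1429)
v(R) = 17 + R**2 - 8*R/7 (v(R) = (R**2 - 8*R/7) + (1 + (-4)**2) = (R**2 - 8*R/7) + (1 + 16) = (R**2 - 8*R/7) + 17 = 17 + R**2 - 8*R/7)
sqrt((v(-5)*(-104) + 52) + I(105, 158)) = sqrt(((17 + (-5)**2 - 8/7*(-5))*(-104) + 52) + 158) = sqrt(((17 + 25 + 40/7)*(-104) + 52) + 158) = sqrt(((334/7)*(-104) + 52) + 158) = sqrt((-34736/7 + 52) + 158) = sqrt(-34372/7 + 158) = sqrt(-33266/7) = I*sqrt(232862)/7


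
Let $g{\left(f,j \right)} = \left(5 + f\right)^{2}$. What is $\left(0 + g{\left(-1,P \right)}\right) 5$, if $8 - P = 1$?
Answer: $80$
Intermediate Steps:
$P = 7$ ($P = 8 - 1 = 7$)
$\left(0 + g{\left(-1,P \right)}\right) 5 = \left(0 + \left(5 - 1\right)^{2}\right) 5 = \left(0 + 4^{2}\right) 5 = \left(0 + 16\right) 5 = 16 \cdot 5 = 80$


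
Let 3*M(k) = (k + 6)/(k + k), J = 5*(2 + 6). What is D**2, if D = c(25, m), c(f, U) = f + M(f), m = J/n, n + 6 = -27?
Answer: 14295961/22500 ≈ 635.38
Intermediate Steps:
n = -33 (n = -6 - 27 = -33)
J = 40 (J = 5*8 = 40)
M(k) = (6 + k)/(6*k) (M(k) = ((k + 6)/(k + k))/3 = ((6 + k)/((2*k)))/3 = ((6 + k)*(1/(2*k)))/3 = ((6 + k)/(2*k))/3 = (6 + k)/(6*k))
m = -40/33 (m = 40/(-33) = 40*(-1/33) = -40/33 ≈ -1.2121)
c(f, U) = f + (6 + f)/(6*f)
D = 3781/150 (D = 1/6 + 25 + 1/25 = 3781/150 ≈ 25.207)
D**2 = (3781/150)**2 = 14295961/22500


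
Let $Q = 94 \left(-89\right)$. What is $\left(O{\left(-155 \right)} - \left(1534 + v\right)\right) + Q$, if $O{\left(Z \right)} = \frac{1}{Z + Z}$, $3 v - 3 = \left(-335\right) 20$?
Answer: $- \frac{7130933}{930} \approx -7667.7$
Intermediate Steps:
$v = - \frac{6697}{3}$ ($v = 1 + \frac{\left(-335\right) 20}{3} = 1 + \frac{1}{3} \left(-6700\right) = 1 - \frac{6700}{3} = - \frac{6697}{3} \approx -2232.3$)
$Q = -8366$
$O{\left(Z \right)} = \frac{1}{2 Z}$
$\left(O{\left(-155 \right)} - \left(1534 + v\right)\right) + Q = \left(\frac{1}{2 \left(-155\right)} - - \frac{2095}{3}\right) - 8366 = \left(\frac{1}{2} \left(- \frac{1}{155}\right) + \left(-1534 + \frac{6697}{3}\right)\right) - 8366 = \left(- \frac{1}{310} + \frac{2095}{3}\right) - 8366 = \frac{649447}{930} - 8366 = - \frac{7130933}{930}$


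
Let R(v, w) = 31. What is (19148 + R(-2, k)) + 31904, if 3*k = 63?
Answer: 51083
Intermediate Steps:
k = 21 (k = (1/3)*63 = 21)
(19148 + R(-2, k)) + 31904 = (19148 + 31) + 31904 = 19179 + 31904 = 51083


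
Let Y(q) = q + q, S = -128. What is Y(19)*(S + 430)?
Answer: 11476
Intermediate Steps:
Y(q) = 2*q
Y(19)*(S + 430) = (2*19)*(-128 + 430) = 38*302 = 11476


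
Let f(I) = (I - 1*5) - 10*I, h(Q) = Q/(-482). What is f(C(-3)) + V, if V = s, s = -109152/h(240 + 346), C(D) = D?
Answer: 26312078/293 ≈ 89802.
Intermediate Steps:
h(Q) = -Q/482 (h(Q) = Q*(-1/482) = -Q/482)
f(I) = -5 - 9*I (f(I) = (I - 5) - 10*I = (-5 + I) - 10*I = -5 - 9*I)
s = 26305632/293 (s = -109152*(-482/(240 + 346)) = -109152/((-1/482*586)) = -109152/(-293/241) = -109152*(-241/293) = 26305632/293 ≈ 89780.)
V = 26305632/293 ≈ 89780.
f(C(-3)) + V = (-5 - 9*(-3)) + 26305632/293 = (-5 + 27) + 26305632/293 = 22 + 26305632/293 = 26312078/293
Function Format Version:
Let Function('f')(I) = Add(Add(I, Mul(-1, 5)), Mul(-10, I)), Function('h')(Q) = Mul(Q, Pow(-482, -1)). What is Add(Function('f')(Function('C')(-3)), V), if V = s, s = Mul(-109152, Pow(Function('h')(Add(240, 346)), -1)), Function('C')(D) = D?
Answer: Rational(26312078, 293) ≈ 89802.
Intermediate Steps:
Function('h')(Q) = Mul(Rational(-1, 482), Q) (Function('h')(Q) = Mul(Q, Rational(-1, 482)) = Mul(Rational(-1, 482), Q))
Function('f')(I) = Add(-5, Mul(-9, I)) (Function('f')(I) = Add(Add(I, -5), Mul(-10, I)) = Add(Add(-5, I), Mul(-10, I)) = Add(-5, Mul(-9, I)))
s = Rational(26305632, 293) (s = Mul(-109152, Pow(Mul(Rational(-1, 482), Add(240, 346)), -1)) = Mul(-109152, Pow(Mul(Rational(-1, 482), 586), -1)) = Mul(-109152, Pow(Rational(-293, 241), -1)) = Mul(-109152, Rational(-241, 293)) = Rational(26305632, 293) ≈ 89780.)
V = Rational(26305632, 293) ≈ 89780.
Add(Function('f')(Function('C')(-3)), V) = Add(Add(-5, Mul(-9, -3)), Rational(26305632, 293)) = Add(Add(-5, 27), Rational(26305632, 293)) = Add(22, Rational(26305632, 293)) = Rational(26312078, 293)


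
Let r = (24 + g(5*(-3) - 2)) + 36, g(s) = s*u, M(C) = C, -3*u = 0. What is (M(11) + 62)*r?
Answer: 4380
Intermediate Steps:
u = 0 (u = -⅓*0 = 0)
g(s) = 0 (g(s) = s*0 = 0)
r = 60 (r = (24 + 0) + 36 = 24 + 36 = 60)
(M(11) + 62)*r = (11 + 62)*60 = 73*60 = 4380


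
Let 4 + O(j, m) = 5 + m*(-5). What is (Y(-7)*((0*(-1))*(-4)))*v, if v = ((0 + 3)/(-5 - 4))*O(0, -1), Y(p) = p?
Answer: 0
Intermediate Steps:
O(j, m) = 1 - 5*m (O(j, m) = -4 + (5 + m*(-5)) = -4 + (5 - 5*m) = 1 - 5*m)
v = -2 (v = ((0 + 3)/(-5 - 4))*(1 - 5*(-1)) = (3/(-9))*(1 + 5) = (3*(-⅑))*6 = -⅓*6 = -2)
(Y(-7)*((0*(-1))*(-4)))*v = -7*0*(-1)*(-4)*(-2) = -0*(-4)*(-2) = -7*0*(-2) = 0*(-2) = 0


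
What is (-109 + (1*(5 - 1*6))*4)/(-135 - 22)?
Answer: 113/157 ≈ 0.71975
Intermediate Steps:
(-109 + (1*(5 - 1*6))*4)/(-135 - 22) = (-109 + (1*(5 - 6))*4)/(-157) = (-109 + (1*(-1))*4)*(-1/157) = (-109 - 1*4)*(-1/157) = (-109 - 4)*(-1/157) = -113*(-1/157) = 113/157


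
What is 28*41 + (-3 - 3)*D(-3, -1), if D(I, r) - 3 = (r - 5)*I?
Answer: 1022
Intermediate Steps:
D(I, r) = 3 + I*(-5 + r) (D(I, r) = 3 + (r - 5)*I = 3 + (-5 + r)*I = 3 + I*(-5 + r))
28*41 + (-3 - 3)*D(-3, -1) = 28*41 + (-3 - 3)*(3 - 5*(-3) - 3*(-1)) = 1148 - 6*(3 + 15 + 3) = 1148 - 6*21 = 1148 - 126 = 1022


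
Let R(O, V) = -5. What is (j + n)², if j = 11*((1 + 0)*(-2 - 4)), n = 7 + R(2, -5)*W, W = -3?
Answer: 1936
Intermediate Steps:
n = 22 (n = 7 - 5*(-3) = 7 + 15 = 22)
j = -66 (j = 11*(1*(-6)) = 11*(-6) = -66)
(j + n)² = (-66 + 22)² = (-44)² = 1936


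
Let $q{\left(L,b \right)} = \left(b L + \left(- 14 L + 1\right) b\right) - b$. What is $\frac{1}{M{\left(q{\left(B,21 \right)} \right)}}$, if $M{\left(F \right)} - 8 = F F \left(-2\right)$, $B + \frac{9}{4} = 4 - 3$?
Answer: $- \frac{8}{1863161} \approx -4.2938 \cdot 10^{-6}$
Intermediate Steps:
$B = - \frac{5}{4}$ ($B = - \frac{9}{4} + \left(4 - 3\right) = - \frac{9}{4} + 1 = - \frac{5}{4} \approx -1.25$)
$q{\left(L,b \right)} = - b + L b + b \left(1 - 14 L\right)$ ($q{\left(L,b \right)} = \left(L b + \left(1 - 14 L\right) b\right) - b = \left(L b + b \left(1 - 14 L\right)\right) - b = - b + L b + b \left(1 - 14 L\right)$)
$M{\left(F \right)} = 8 - 2 F^{2}$ ($M{\left(F \right)} = 8 + F F \left(-2\right) = 8 + F^{2} \left(-2\right) = 8 - 2 F^{2}$)
$\frac{1}{M{\left(q{\left(B,21 \right)} \right)}} = \frac{1}{8 - 2 \left(\left(-13\right) \left(- \frac{5}{4}\right) 21\right)^{2}} = \frac{1}{8 - 2 \left(\frac{1365}{4}\right)^{2}} = \frac{1}{8 - \frac{1863225}{8}} = \frac{1}{- \frac{1863161}{8}} = - \frac{8}{1863161}$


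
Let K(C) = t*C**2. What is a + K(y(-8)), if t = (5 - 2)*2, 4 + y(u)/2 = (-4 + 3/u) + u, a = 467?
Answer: 55219/8 ≈ 6902.4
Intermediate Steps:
y(u) = -16 + 2*u + 6/u (y(u) = -8 + 2*((-4 + 3/u) + u) = -8 + 2*(-4 + u + 3/u) = -8 + (-8 + 2*u + 6/u) = -16 + 2*u + 6/u)
t = 6 (t = 3*2 = 6)
K(C) = 6*C**2
a + K(y(-8)) = 467 + 6*(-16 + 2*(-8) + 6/(-8))**2 = 467 + 6*(-16 - 16 + 6*(-1/8))**2 = 467 + 6*(-16 - 16 - 3/4)**2 = 467 + 6*(-131/4)**2 = 467 + 6*(17161/16) = 467 + 51483/8 = 55219/8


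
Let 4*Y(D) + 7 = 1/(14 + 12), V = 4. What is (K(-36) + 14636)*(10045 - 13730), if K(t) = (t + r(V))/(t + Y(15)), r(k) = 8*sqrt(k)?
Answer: -8467891212/157 ≈ -5.3936e+7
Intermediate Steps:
Y(D) = -181/104 (Y(D) = -7/4 + 1/(4*(14 + 12)) = -7/4 + (1/4)/26 = -7/4 + (1/4)*(1/26) = -7/4 + 1/104 = -181/104)
K(t) = (16 + t)/(-181/104 + t) (K(t) = (t + 8*sqrt(4))/(t - 181/104) = (t + 8*2)/(-181/104 + t) = (t + 16)/(-181/104 + t) = (16 + t)/(-181/104 + t))
(K(-36) + 14636)*(10045 - 13730) = (104*(16 - 36)/(-181 + 104*(-36)) + 14636)*(10045 - 13730) = (104*(-20)/(-181 - 3744) + 14636)*(-3685) = (104*(-20)/(-3925) + 14636)*(-3685) = (104*(-1/3925)*(-20) + 14636)*(-3685) = (416/785 + 14636)*(-3685) = (11489676/785)*(-3685) = -8467891212/157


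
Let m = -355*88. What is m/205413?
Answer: -31240/205413 ≈ -0.15208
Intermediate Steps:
m = -31240
m/205413 = -31240/205413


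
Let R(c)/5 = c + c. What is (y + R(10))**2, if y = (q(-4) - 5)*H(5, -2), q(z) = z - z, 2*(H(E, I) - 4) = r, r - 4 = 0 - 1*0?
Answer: 4900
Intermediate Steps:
r = 4 (r = 4 + (0 - 1*0) = 4 + (0 + 0) = 4 + 0 = 4)
H(E, I) = 6 (H(E, I) = 4 + (1/2)*4 = 4 + 2 = 6)
R(c) = 10*c (R(c) = 5*(c + c) = 5*(2*c) = 10*c)
q(z) = 0
y = -30 (y = (0 - 5)*6 = -5*6 = -30)
(y + R(10))**2 = (-30 + 10*10)**2 = (-30 + 100)**2 = 70**2 = 4900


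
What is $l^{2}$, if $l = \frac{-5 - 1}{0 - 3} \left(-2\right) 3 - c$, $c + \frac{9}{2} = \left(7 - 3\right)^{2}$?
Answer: $\frac{2209}{4} \approx 552.25$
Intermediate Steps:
$c = \frac{23}{2}$ ($c = - \frac{9}{2} + \left(7 - 3\right)^{2} = - \frac{9}{2} + 4^{2} = - \frac{9}{2} + 16 = \frac{23}{2} \approx 11.5$)
$l = - \frac{47}{2}$ ($l = \frac{-5 - 1}{0 - 3} \left(-2\right) 3 - \frac{23}{2} = - \frac{6}{-3} \left(-2\right) 3 - \frac{23}{2} = \left(-6\right) \left(- \frac{1}{3}\right) \left(-2\right) 3 - \frac{23}{2} = 2 \left(-2\right) 3 - \frac{23}{2} = \left(-4\right) 3 - \frac{23}{2} = -12 - \frac{23}{2} = - \frac{47}{2} \approx -23.5$)
$l^{2} = \left(- \frac{47}{2}\right)^{2} = \frac{2209}{4}$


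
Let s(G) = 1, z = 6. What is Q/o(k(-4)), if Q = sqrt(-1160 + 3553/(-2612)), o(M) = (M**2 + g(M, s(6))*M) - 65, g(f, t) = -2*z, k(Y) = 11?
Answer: -I*sqrt(1980857869)/99256 ≈ -0.4484*I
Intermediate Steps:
g(f, t) = -12 (g(f, t) = -2*6 = -12)
o(M) = -65 + M**2 - 12*M (o(M) = (M**2 - 12*M) - 65 = -65 + M**2 - 12*M)
Q = I*sqrt(1980857869)/1306 (Q = sqrt(-1160 + 3553*(-1/2612)) = sqrt(-1160 - 3553/2612) = sqrt(-3033473/2612) = I*sqrt(1980857869)/1306 ≈ 34.079*I)
Q/o(k(-4)) = (I*sqrt(1980857869)/1306)/(-65 + 11**2 - 12*11) = (I*sqrt(1980857869)/1306)/(-65 + 121 - 132) = (I*sqrt(1980857869)/1306)/(-76) = (I*sqrt(1980857869)/1306)*(-1/76) = -I*sqrt(1980857869)/99256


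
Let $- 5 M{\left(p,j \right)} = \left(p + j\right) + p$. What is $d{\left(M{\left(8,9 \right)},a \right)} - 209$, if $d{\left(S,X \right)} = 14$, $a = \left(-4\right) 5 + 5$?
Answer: $-195$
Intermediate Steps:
$M{\left(p,j \right)} = - \frac{2 p}{5} - \frac{j}{5}$ ($M{\left(p,j \right)} = - \frac{\left(p + j\right) + p}{5} = - \frac{\left(j + p\right) + p}{5} = - \frac{j + 2 p}{5} = - \frac{2 p}{5} - \frac{j}{5}$)
$a = -15$ ($a = -20 + 5 = -15$)
$d{\left(M{\left(8,9 \right)},a \right)} - 209 = 14 - 209 = -195$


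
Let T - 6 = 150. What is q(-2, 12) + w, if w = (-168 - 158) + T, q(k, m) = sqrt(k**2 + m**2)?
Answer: -170 + 2*sqrt(37) ≈ -157.83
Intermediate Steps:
T = 156 (T = 6 + 150 = 156)
w = -170 (w = (-168 - 158) + 156 = -326 + 156 = -170)
q(-2, 12) + w = sqrt((-2)**2 + 12**2) - 170 = sqrt(4 + 144) - 170 = sqrt(148) - 170 = 2*sqrt(37) - 170 = -170 + 2*sqrt(37)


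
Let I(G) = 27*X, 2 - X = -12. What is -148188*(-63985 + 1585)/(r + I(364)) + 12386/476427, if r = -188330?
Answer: -275342835178058/5596587969 ≈ -49198.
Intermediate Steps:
X = 14 (X = 2 - 1*(-12) = 2 + 12 = 14)
I(G) = 378 (I(G) = 27*14 = 378)
-148188*(-63985 + 1585)/(r + I(364)) + 12386/476427 = -148188*(-63985 + 1585)/(-188330 + 378) + 12386/476427 = -148188/((-187952/(-62400))) + 12386*(1/476427) = -148188/((-187952*(-1/62400))) + 12386/476427 = -148188/11747/3900 + 12386/476427 = -148188*3900/11747 + 12386/476427 = -577933200/11747 + 12386/476427 = -275342835178058/5596587969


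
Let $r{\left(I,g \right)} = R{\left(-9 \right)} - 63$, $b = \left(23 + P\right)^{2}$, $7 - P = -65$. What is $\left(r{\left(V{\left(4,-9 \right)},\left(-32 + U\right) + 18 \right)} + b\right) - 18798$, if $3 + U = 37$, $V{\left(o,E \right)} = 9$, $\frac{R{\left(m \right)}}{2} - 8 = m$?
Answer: $-9838$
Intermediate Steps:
$P = 72$ ($P = 7 - -65 = 7 + 65 = 72$)
$R{\left(m \right)} = 16 + 2 m$
$U = 34$ ($U = -3 + 37 = 34$)
$b = 9025$ ($b = \left(23 + 72\right)^{2} = 95^{2} = 9025$)
$r{\left(I,g \right)} = -65$ ($r{\left(I,g \right)} = \left(16 + 2 \left(-9\right)\right) - 63 = \left(16 - 18\right) - 63 = -2 - 63 = -65$)
$\left(r{\left(V{\left(4,-9 \right)},\left(-32 + U\right) + 18 \right)} + b\right) - 18798 = \left(-65 + 9025\right) - 18798 = 8960 - 18798 = -9838$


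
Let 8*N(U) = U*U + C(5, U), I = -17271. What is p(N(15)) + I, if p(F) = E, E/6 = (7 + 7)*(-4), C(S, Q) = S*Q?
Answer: -17607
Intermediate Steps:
C(S, Q) = Q*S
N(U) = U**2/8 + 5*U/8 (N(U) = (U*U + U*5)/8 = (U**2 + 5*U)/8 = U**2/8 + 5*U/8)
E = -336 (E = 6*((7 + 7)*(-4)) = 6*(14*(-4)) = 6*(-56) = -336)
p(F) = -336
p(N(15)) + I = -336 - 17271 = -17607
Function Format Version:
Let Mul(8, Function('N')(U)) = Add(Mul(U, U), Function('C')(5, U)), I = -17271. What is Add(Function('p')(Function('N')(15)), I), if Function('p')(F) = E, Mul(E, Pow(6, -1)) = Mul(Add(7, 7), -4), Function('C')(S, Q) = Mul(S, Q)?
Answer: -17607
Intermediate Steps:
Function('C')(S, Q) = Mul(Q, S)
Function('N')(U) = Add(Mul(Rational(1, 8), Pow(U, 2)), Mul(Rational(5, 8), U)) (Function('N')(U) = Mul(Rational(1, 8), Add(Mul(U, U), Mul(U, 5))) = Mul(Rational(1, 8), Add(Pow(U, 2), Mul(5, U))) = Add(Mul(Rational(1, 8), Pow(U, 2)), Mul(Rational(5, 8), U)))
E = -336 (E = Mul(6, Mul(Add(7, 7), -4)) = Mul(6, Mul(14, -4)) = Mul(6, -56) = -336)
Function('p')(F) = -336
Add(Function('p')(Function('N')(15)), I) = Add(-336, -17271) = -17607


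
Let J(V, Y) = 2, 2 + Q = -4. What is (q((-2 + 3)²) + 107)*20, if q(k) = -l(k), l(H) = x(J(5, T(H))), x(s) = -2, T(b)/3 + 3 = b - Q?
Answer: 2180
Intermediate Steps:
Q = -6 (Q = -2 - 4 = -6)
T(b) = 9 + 3*b (T(b) = -9 + 3*(b - 1*(-6)) = -9 + 3*(b + 6) = -9 + 3*(6 + b) = -9 + (18 + 3*b) = 9 + 3*b)
l(H) = -2
q(k) = 2 (q(k) = -1*(-2) = 2)
(q((-2 + 3)²) + 107)*20 = (2 + 107)*20 = 109*20 = 2180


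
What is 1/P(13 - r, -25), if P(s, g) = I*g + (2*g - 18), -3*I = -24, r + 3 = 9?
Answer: -1/268 ≈ -0.0037313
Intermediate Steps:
r = 6 (r = -3 + 9 = 6)
I = 8 (I = -⅓*(-24) = 8)
P(s, g) = -18 + 10*g (P(s, g) = 8*g + (2*g - 18) = 8*g + (-18 + 2*g) = -18 + 10*g)
1/P(13 - r, -25) = 1/(-18 + 10*(-25)) = 1/(-18 - 250) = 1/(-268) = -1/268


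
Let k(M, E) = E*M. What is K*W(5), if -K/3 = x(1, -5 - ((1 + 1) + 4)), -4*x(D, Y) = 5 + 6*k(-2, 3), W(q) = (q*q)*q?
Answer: -11625/4 ≈ -2906.3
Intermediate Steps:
W(q) = q³ (W(q) = q²*q = q³)
x(D, Y) = 31/4 (x(D, Y) = -(5 + 6*(3*(-2)))/4 = -(5 + 6*(-6))/4 = -(5 - 36)/4 = -¼*(-31) = 31/4)
K = -93/4 (K = -3*31/4 = -93/4 ≈ -23.250)
K*W(5) = -93/4*5³ = -93/4*125 = -11625/4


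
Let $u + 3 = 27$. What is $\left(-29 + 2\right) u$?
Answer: $-648$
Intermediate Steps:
$u = 24$ ($u = -3 + 27 = 24$)
$\left(-29 + 2\right) u = \left(-29 + 2\right) 24 = \left(-27\right) 24 = -648$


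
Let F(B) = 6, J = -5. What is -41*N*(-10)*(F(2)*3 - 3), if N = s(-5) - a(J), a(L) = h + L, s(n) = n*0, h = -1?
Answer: 36900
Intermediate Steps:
s(n) = 0
a(L) = -1 + L
N = 6 (N = 0 - (-1 - 5) = 0 - 1*(-6) = 0 + 6 = 6)
-41*N*(-10)*(F(2)*3 - 3) = -41*6*(-10)*(6*3 - 3) = -(-2460)*(18 - 3) = -(-2460)*15 = -41*(-900) = 36900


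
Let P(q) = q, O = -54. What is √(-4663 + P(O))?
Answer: I*√4717 ≈ 68.68*I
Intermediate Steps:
√(-4663 + P(O)) = √(-4663 - 54) = √(-4717) = I*√4717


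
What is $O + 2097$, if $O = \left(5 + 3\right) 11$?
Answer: $2185$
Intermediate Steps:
$O = 88$ ($O = 8 \cdot 11 = 88$)
$O + 2097 = 88 + 2097 = 2185$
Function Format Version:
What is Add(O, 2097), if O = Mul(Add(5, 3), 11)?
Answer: 2185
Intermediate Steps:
O = 88 (O = Mul(8, 11) = 88)
Add(O, 2097) = Add(88, 2097) = 2185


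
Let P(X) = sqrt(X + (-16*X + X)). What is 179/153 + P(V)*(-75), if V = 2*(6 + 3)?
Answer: 179/153 - 450*I*sqrt(7) ≈ 1.1699 - 1190.6*I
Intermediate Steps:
V = 18 (V = 2*9 = 18)
P(X) = sqrt(14)*sqrt(-X) (P(X) = sqrt(X - 15*X) = sqrt(-14*X) = sqrt(14)*sqrt(-X))
179/153 + P(V)*(-75) = 179/153 + (sqrt(14)*sqrt(-1*18))*(-75) = 179*(1/153) + (sqrt(14)*sqrt(-18))*(-75) = 179/153 + (sqrt(14)*(3*I*sqrt(2)))*(-75) = 179/153 + (6*I*sqrt(7))*(-75) = 179/153 - 450*I*sqrt(7)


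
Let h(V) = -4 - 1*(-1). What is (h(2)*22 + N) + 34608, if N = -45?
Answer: 34497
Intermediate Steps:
h(V) = -3 (h(V) = -4 + 1 = -3)
(h(2)*22 + N) + 34608 = (-3*22 - 45) + 34608 = (-66 - 45) + 34608 = -111 + 34608 = 34497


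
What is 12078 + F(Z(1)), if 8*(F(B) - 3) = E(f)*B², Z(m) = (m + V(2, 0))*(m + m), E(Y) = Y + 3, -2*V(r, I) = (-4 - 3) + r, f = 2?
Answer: 96893/8 ≈ 12112.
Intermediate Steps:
V(r, I) = 7/2 - r/2 (V(r, I) = -((-4 - 3) + r)/2 = -(-7 + r)/2 = 7/2 - r/2)
E(Y) = 3 + Y
Z(m) = 2*m*(5/2 + m) (Z(m) = (m + (7/2 - ½*2))*(m + m) = (m + (7/2 - 1))*(2*m) = (m + 5/2)*(2*m) = (5/2 + m)*(2*m) = 2*m*(5/2 + m))
F(B) = 3 + 5*B²/8 (F(B) = 3 + ((3 + 2)*B²)/8 = 3 + (5*B²)/8 = 3 + 5*B²/8)
12078 + F(Z(1)) = 12078 + (3 + 5*(1*(5 + 2*1))²/8) = 12078 + (3 + 5*(1*(5 + 2))²/8) = 12078 + (3 + 5*(1*7)²/8) = 12078 + (3 + (5/8)*7²) = 12078 + (3 + (5/8)*49) = 12078 + (3 + 245/8) = 12078 + 269/8 = 96893/8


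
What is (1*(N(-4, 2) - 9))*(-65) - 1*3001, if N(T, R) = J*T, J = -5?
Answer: -3716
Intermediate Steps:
N(T, R) = -5*T
(1*(N(-4, 2) - 9))*(-65) - 1*3001 = (1*(-5*(-4) - 9))*(-65) - 1*3001 = (1*(20 - 9))*(-65) - 3001 = (1*11)*(-65) - 3001 = 11*(-65) - 3001 = -715 - 3001 = -3716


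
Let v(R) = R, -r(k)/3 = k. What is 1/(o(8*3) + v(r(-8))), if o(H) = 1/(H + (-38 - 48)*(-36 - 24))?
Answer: 5184/124417 ≈ 0.041666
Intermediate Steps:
r(k) = -3*k
o(H) = 1/(5160 + H) (o(H) = 1/(H - 86*(-60)) = 1/(H + 5160) = 1/(5160 + H))
1/(o(8*3) + v(r(-8))) = 1/(1/(5160 + 8*3) - 3*(-8)) = 1/(1/(5160 + 24) + 24) = 1/(1/5184 + 24) = 1/(124417/5184) = 5184/124417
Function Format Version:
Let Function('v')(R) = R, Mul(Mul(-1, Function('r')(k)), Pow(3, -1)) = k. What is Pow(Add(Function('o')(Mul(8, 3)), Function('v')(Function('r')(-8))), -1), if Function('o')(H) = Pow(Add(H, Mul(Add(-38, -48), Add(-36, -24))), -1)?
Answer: Rational(5184, 124417) ≈ 0.041666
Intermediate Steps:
Function('r')(k) = Mul(-3, k)
Function('o')(H) = Pow(Add(5160, H), -1) (Function('o')(H) = Pow(Add(H, Mul(-86, -60)), -1) = Pow(Add(H, 5160), -1) = Pow(Add(5160, H), -1))
Pow(Add(Function('o')(Mul(8, 3)), Function('v')(Function('r')(-8))), -1) = Pow(Add(Pow(Add(5160, Mul(8, 3)), -1), Mul(-3, -8)), -1) = Pow(Add(Pow(Add(5160, 24), -1), 24), -1) = Pow(Add(Pow(5184, -1), 24), -1) = Pow(Add(Rational(1, 5184), 24), -1) = Pow(Rational(124417, 5184), -1) = Rational(5184, 124417)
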